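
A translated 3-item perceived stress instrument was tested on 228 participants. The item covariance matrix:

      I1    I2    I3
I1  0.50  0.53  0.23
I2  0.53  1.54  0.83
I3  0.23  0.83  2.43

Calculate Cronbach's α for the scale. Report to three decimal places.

Σσ²ᵢ = 0.50 + 1.54 + 2.43 = 4.47
Sum of the distinct covariances = 1.59
total variance = 4.47 + 2 × 1.59 = 7.65
α = (k/(k−1))·(1 − Σσ²ᵢ/total variance) = (3/2)·(1 − 4.47/7.65) = 0.624

Cronbach's α = 0.624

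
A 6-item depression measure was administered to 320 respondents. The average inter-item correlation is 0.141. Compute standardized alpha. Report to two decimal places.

α = 0.50

Standardized α = k·r̄ / (1 + (k−1)·r̄) = 6 × 0.141 / (1 + 5 × 0.141)
  = 0.8460 / 1.7050 = 0.50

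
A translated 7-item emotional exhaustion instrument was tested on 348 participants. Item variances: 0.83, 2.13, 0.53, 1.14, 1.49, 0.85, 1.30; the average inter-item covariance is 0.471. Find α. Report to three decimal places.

α = 0.823

Σσᵢ² = 0.83 + 2.13 + 0.53 + 1.14 + 1.49 + 0.85 + 1.30 = 8.27
Sum of the 21 distinct covariances = 21 × 0.471 = 9.891
σ²_T = Σσᵢ² + 2·Σcov = 8.27 + 2 × 9.891 = 28.052
α = (7/6)·(1 − 8.27/28.052) = 0.823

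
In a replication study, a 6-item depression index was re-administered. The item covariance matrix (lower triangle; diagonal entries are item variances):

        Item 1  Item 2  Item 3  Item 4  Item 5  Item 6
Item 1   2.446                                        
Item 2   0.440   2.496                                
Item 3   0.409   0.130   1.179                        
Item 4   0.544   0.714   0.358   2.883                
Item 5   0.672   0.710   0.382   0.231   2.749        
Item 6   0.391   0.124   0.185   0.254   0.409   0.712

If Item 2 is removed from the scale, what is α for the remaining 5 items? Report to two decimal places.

Remaining items: Item 1, Item 3, Item 4, Item 5, Item 6 (k = 5).
Σσᵢ² = 2.446 + 1.179 + 2.883 + 2.749 + 0.712 = 9.969
σ²_T = 9.969 + 2 × 3.835 = 17.639
α (item deleted) = (5/4)·(1 − 9.969/17.639) = 0.54

α = 0.54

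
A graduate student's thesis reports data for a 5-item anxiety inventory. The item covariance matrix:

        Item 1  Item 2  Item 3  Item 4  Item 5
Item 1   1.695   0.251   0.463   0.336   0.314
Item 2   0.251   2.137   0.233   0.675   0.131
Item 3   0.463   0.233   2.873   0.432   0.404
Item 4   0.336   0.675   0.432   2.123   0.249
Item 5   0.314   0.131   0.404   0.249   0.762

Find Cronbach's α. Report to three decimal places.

Cronbach's α = 0.526

Σσᵢ² = 1.695 + 2.137 + 2.873 + 2.123 + 0.762 = 9.590
Sum of off-diagonal covariances = 3.488
total variance = 9.590 + 2 × 3.488 = 16.566
α = (k/(k−1))·(1 − Σσᵢ²/total variance) = (5/4)·(1 − 9.590/16.566) = 0.526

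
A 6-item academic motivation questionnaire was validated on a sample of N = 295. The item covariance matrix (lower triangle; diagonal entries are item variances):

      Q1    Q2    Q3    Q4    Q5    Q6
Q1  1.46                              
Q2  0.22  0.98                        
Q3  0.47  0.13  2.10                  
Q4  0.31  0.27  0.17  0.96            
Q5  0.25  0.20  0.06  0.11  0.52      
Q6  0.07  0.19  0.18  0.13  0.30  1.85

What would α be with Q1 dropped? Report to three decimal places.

Remaining items: Q2, Q3, Q4, Q5, Q6 (k = 5).
ΣVar(i) = 0.98 + 2.10 + 0.96 + 0.52 + 1.85 = 6.41
total variance = 6.41 + 2 × 1.74 = 9.89
α (item deleted) = (5/4)·(1 − 6.41/9.89) = 0.440

α = 0.440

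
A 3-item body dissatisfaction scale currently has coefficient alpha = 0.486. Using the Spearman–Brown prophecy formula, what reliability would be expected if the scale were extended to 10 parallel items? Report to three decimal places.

Length factor m = 10/3 = 3.3333
α' = m·α / (1 + (m−1)·α)
   = 10/3 × 0.486 / (1 + (10/3 − 1) × 0.486)
   = 1.6200 / 2.1340 = 0.759

predicted reliability = 0.759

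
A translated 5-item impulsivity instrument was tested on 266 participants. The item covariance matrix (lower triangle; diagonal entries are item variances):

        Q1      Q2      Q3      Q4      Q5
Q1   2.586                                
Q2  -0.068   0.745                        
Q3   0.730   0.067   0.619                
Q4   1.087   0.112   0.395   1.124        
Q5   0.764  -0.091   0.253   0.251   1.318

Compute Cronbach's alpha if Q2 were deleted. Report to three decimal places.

Remaining items: Q1, Q3, Q4, Q5 (k = 4).
ΣVar(i) = 2.586 + 0.619 + 1.124 + 1.318 = 5.647
σ²_total = 5.647 + 2 × 3.480 = 12.607
α (item deleted) = (4/3)·(1 − 5.647/12.607) = 0.736

Cronbach's alpha = 0.736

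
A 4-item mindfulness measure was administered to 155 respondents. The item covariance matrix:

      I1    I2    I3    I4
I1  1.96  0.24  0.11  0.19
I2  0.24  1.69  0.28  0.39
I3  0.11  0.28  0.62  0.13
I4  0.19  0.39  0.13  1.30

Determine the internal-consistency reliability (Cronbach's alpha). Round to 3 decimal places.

α = 0.433

sum of item variances = 1.96 + 1.69 + 0.62 + 1.30 = 5.57
Sum of off-diagonal covariances = 1.34
Var(T) = 5.57 + 2 × 1.34 = 8.25
α = (k/(k−1))·(1 − sum of item variances/Var(T)) = (4/3)·(1 − 5.57/8.25) = 0.433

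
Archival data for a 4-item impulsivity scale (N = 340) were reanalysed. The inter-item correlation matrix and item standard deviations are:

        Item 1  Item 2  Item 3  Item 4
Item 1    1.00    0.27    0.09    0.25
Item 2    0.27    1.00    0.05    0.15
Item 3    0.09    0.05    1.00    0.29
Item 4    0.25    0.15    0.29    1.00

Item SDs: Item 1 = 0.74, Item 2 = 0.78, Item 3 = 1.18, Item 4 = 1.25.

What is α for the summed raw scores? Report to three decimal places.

Σσ²ᵢ = 0.74² + 0.78² + 1.18² + 1.25² = 4.1109
Covariances σ_ij = r_ij · s_i · s_j:
  σ(Item 1,Item 2) = 0.27 × 0.74 × 0.78 = 0.1558
  σ(Item 1,Item 3) = 0.09 × 0.74 × 1.18 = 0.0786
  σ(Item 1,Item 4) = 0.25 × 0.74 × 1.25 = 0.2313
  σ(Item 2,Item 3) = 0.05 × 0.78 × 1.18 = 0.0460
  σ(Item 2,Item 4) = 0.15 × 0.78 × 1.25 = 0.1462
  σ(Item 3,Item 4) = 0.29 × 1.18 × 1.25 = 0.4277
σ²_T = Σσ²ᵢ + 2·Σσ_ij = 4.1109 + 2 × 1.0856 = 6.2821
α = (4/3)·(1 − 4.1109/6.2821) = 0.461

α = 0.461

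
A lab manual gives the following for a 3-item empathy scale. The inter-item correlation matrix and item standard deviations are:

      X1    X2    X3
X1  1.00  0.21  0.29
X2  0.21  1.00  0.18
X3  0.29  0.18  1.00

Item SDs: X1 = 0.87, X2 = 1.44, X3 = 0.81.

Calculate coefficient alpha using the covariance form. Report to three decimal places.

α = 0.420

Σσ²ᵢ = 0.87² + 1.44² + 0.81² = 3.4866
Covariances σ_ij = r_ij · s_i · s_j:
  σ(X1,X2) = 0.21 × 0.87 × 1.44 = 0.2631
  σ(X1,X3) = 0.29 × 0.87 × 0.81 = 0.2044
  σ(X2,X3) = 0.18 × 1.44 × 0.81 = 0.2100
σ²_T = Σσ²ᵢ + 2·Σσ_ij = 3.4866 + 2 × 0.6775 = 4.8416
α = (3/2)·(1 − 3.4866/4.8416) = 0.420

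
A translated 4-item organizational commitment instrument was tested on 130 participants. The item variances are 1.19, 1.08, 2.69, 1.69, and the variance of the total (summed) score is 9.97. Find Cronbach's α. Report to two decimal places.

Cronbach's α = 0.44

Σσᵢ² = 1.19 + 1.08 + 2.69 + 1.69 = 6.65
α = (k/(k−1))·(1 − Σσᵢ²/σ²_T) = (4/3)·(1 − 6.65/9.97) = 0.44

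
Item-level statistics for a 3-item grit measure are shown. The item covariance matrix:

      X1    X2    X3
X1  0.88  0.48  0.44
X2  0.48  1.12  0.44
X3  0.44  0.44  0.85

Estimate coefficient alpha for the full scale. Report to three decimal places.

α = 0.732

ΣVar(i) = 0.88 + 1.12 + 0.85 = 2.85
Sum of the distinct covariances = 1.36
total variance = 2.85 + 2 × 1.36 = 5.57
α = (k/(k−1))·(1 − ΣVar(i)/total variance) = (3/2)·(1 − 2.85/5.57) = 0.732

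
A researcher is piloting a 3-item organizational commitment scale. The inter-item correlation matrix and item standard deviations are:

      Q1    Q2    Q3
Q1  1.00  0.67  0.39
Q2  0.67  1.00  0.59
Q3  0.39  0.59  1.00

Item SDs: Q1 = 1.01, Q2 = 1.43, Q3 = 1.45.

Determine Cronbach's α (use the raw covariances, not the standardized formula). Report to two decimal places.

Σσ²ᵢ = 1.01² + 1.43² + 1.45² = 5.1675
Covariances σ_ij = r_ij · s_i · s_j:
  σ(Q1,Q2) = 0.67 × 1.01 × 1.43 = 0.9677
  σ(Q1,Q3) = 0.39 × 1.01 × 1.45 = 0.5712
  σ(Q2,Q3) = 0.59 × 1.43 × 1.45 = 1.2234
σ²_T = Σσ²ᵢ + 2·Σσ_ij = 5.1675 + 2 × 2.7623 = 10.6921
α = (3/2)·(1 − 5.1675/10.6921) = 0.78

Cronbach's α = 0.78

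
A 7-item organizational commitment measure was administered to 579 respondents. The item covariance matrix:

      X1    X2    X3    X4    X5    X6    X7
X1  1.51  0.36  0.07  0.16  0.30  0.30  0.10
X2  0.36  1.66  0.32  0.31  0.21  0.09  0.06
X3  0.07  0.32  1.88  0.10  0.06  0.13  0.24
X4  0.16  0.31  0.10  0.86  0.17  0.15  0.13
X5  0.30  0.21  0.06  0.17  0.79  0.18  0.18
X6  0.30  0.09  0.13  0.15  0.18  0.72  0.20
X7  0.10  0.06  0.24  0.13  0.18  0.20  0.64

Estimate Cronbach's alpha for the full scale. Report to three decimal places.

α = 0.568

sum of item variances = 1.51 + 1.66 + 1.88 + 0.86 + 0.79 + 0.72 + 0.64 = 8.06
Sum of off-diagonal covariances = 3.82
σ²_total = 8.06 + 2 × 3.82 = 15.70
α = (k/(k−1))·(1 − sum of item variances/σ²_total) = (7/6)·(1 − 8.06/15.70) = 0.568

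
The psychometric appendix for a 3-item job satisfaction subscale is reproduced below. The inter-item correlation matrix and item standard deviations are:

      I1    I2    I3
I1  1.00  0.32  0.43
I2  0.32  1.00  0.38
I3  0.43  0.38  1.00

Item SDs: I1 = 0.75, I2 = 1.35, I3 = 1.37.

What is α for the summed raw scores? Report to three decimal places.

Σσ²ᵢ = 0.75² + 1.35² + 1.37² = 4.2619
Covariances σ_ij = r_ij · s_i · s_j:
  σ(I1,I2) = 0.32 × 0.75 × 1.35 = 0.3240
  σ(I1,I3) = 0.43 × 0.75 × 1.37 = 0.4418
  σ(I2,I3) = 0.38 × 1.35 × 1.37 = 0.7028
σ²_T = Σσ²ᵢ + 2·Σσ_ij = 4.2619 + 2 × 1.4686 = 7.1991
α = (3/2)·(1 − 4.2619/7.1991) = 0.612

α = 0.612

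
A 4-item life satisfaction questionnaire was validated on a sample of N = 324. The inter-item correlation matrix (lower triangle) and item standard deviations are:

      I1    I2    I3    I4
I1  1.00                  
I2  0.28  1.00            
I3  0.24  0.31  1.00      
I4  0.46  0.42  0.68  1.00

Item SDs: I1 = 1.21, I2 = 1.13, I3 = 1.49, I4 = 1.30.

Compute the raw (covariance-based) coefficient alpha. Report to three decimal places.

Σσ²ᵢ = 1.21² + 1.13² + 1.49² + 1.30² = 6.6511
Covariances σ_ij = r_ij · s_i · s_j:
  σ(I1,I2) = 0.28 × 1.21 × 1.13 = 0.3828
  σ(I1,I3) = 0.24 × 1.21 × 1.49 = 0.4327
  σ(I1,I4) = 0.46 × 1.21 × 1.30 = 0.7236
  σ(I2,I3) = 0.31 × 1.13 × 1.49 = 0.5219
  σ(I2,I4) = 0.42 × 1.13 × 1.30 = 0.6170
  σ(I3,I4) = 0.68 × 1.49 × 1.30 = 1.3172
σ²_T = Σσ²ᵢ + 2·Σσ_ij = 6.6511 + 2 × 3.9952 = 14.6415
α = (4/3)·(1 − 6.6511/14.6415) = 0.728

α = 0.728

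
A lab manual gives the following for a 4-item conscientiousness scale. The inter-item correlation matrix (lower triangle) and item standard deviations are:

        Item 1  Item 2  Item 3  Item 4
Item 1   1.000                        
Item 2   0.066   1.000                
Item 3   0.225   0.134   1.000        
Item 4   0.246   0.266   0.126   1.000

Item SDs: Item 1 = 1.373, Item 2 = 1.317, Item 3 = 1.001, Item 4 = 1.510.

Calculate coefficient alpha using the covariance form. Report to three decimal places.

Σσ²ᵢ = 1.373² + 1.317² + 1.001² + 1.510² = 6.9017
Covariances σ_ij = r_ij · s_i · s_j:
  σ(Item 1,Item 2) = 0.066 × 1.373 × 1.317 = 0.1193
  σ(Item 1,Item 3) = 0.225 × 1.373 × 1.001 = 0.3092
  σ(Item 1,Item 4) = 0.246 × 1.373 × 1.510 = 0.5100
  σ(Item 2,Item 3) = 0.134 × 1.317 × 1.001 = 0.1767
  σ(Item 2,Item 4) = 0.266 × 1.317 × 1.510 = 0.5290
  σ(Item 3,Item 4) = 0.126 × 1.001 × 1.510 = 0.1905
σ²_T = Σσ²ᵢ + 2·Σσ_ij = 6.9017 + 2 × 1.8347 = 10.5711
α = (4/3)·(1 − 6.9017/10.5711) = 0.463

coefficient alpha = 0.463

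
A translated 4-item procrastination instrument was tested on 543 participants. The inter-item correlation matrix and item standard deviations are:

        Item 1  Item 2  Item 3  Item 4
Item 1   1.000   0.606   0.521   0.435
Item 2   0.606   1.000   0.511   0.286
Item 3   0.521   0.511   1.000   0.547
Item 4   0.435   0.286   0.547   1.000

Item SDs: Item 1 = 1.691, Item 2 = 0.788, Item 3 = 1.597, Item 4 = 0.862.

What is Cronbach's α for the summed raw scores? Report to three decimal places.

Σσ²ᵢ = 1.691² + 0.788² + 1.597² + 0.862² = 6.7739
Covariances σ_ij = r_ij · s_i · s_j:
  σ(Item 1,Item 2) = 0.606 × 1.691 × 0.788 = 0.8075
  σ(Item 1,Item 3) = 0.521 × 1.691 × 1.597 = 1.4070
  σ(Item 1,Item 4) = 0.435 × 1.691 × 0.862 = 0.6341
  σ(Item 2,Item 3) = 0.511 × 0.788 × 1.597 = 0.6431
  σ(Item 2,Item 4) = 0.286 × 0.788 × 0.862 = 0.1943
  σ(Item 3,Item 4) = 0.547 × 1.597 × 0.862 = 0.7530
σ²_T = Σσ²ᵢ + 2·Σσ_ij = 6.7739 + 2 × 4.4390 = 15.6519
α = (4/3)·(1 − 6.7739/15.6519) = 0.756

α = 0.756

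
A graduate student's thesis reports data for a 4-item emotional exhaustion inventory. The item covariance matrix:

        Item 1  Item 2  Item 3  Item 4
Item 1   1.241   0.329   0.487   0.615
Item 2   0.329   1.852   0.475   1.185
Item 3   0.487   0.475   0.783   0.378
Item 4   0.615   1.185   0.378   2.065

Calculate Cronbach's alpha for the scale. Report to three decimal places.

α = 0.718

Σσ²ᵢ = 1.241 + 1.852 + 0.783 + 2.065 = 5.941
Sum of off-diagonal covariances = 3.469
σ²_T = 5.941 + 2 × 3.469 = 12.879
α = (k/(k−1))·(1 − Σσ²ᵢ/σ²_T) = (4/3)·(1 − 5.941/12.879) = 0.718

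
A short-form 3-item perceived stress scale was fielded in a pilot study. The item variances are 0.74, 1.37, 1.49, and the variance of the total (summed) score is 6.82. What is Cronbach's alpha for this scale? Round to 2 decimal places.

Σσ²ᵢ = 0.74 + 1.37 + 1.49 = 3.60
α = (k/(k−1))·(1 − Σσ²ᵢ/Var(T)) = (3/2)·(1 − 3.60/6.82) = 0.71

α = 0.71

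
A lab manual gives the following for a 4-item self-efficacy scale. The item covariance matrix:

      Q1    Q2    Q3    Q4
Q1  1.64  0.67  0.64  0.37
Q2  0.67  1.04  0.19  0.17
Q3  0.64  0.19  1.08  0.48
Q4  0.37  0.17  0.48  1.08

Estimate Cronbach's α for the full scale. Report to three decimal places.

sum of item variances = 1.64 + 1.04 + 1.08 + 1.08 = 4.84
Sum of the distinct covariances = 2.52
σ²_T = 4.84 + 2 × 2.52 = 9.88
α = (k/(k−1))·(1 − sum of item variances/σ²_T) = (4/3)·(1 − 4.84/9.88) = 0.680

α = 0.680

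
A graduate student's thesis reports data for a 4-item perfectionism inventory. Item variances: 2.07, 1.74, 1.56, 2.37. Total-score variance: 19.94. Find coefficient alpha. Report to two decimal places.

Σσ²ᵢ = 2.07 + 1.74 + 1.56 + 2.37 = 7.74
α = (k/(k−1))·(1 − Σσ²ᵢ/Var(T)) = (4/3)·(1 − 7.74/19.94) = 0.82

coefficient alpha = 0.82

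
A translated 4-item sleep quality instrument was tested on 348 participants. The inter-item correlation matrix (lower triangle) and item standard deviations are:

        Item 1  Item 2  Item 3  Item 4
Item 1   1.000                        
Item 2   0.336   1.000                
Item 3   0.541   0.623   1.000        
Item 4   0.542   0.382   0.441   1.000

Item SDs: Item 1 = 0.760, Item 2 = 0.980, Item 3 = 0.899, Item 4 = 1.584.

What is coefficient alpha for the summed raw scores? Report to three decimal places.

coefficient alpha = 0.742

Σσ²ᵢ = 0.760² + 0.980² + 0.899² + 1.584² = 4.8553
Covariances σ_ij = r_ij · s_i · s_j:
  σ(Item 1,Item 2) = 0.336 × 0.760 × 0.980 = 0.2503
  σ(Item 1,Item 3) = 0.541 × 0.760 × 0.899 = 0.3696
  σ(Item 1,Item 4) = 0.542 × 0.760 × 1.584 = 0.6525
  σ(Item 2,Item 3) = 0.623 × 0.980 × 0.899 = 0.5489
  σ(Item 2,Item 4) = 0.382 × 0.980 × 1.584 = 0.5930
  σ(Item 3,Item 4) = 0.441 × 0.899 × 1.584 = 0.6280
σ²_T = Σσ²ᵢ + 2·Σσ_ij = 4.8553 + 2 × 3.0423 = 10.9399
α = (4/3)·(1 − 4.8553/10.9399) = 0.742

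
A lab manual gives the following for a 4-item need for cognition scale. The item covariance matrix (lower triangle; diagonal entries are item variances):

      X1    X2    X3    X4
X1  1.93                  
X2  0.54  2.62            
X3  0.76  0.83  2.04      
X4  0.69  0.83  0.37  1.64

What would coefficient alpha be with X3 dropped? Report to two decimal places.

coefficient alpha = 0.60

Remaining items: X1, X2, X4 (k = 3).
sum of item variances = 1.93 + 2.62 + 1.64 = 6.19
Var(T) = 6.19 + 2 × 2.06 = 10.31
α (item deleted) = (3/2)·(1 − 6.19/10.31) = 0.60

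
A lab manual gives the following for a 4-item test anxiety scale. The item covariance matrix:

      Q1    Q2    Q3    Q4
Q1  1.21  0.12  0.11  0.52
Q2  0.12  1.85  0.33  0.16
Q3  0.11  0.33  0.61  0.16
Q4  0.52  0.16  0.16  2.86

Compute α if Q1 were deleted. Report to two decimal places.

Remaining items: Q2, Q3, Q4 (k = 3).
ΣVar(i) = 1.85 + 0.61 + 2.86 = 5.32
total variance = 5.32 + 2 × 0.65 = 6.62
α (item deleted) = (3/2)·(1 − 5.32/6.62) = 0.29

α = 0.29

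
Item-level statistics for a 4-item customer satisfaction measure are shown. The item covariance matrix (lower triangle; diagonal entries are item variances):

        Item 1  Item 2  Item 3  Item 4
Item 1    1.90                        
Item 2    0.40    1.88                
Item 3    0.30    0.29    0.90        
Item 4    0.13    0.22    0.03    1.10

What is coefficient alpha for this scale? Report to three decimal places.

ΣVar(i) = 1.90 + 1.88 + 0.90 + 1.10 = 5.78
Sum of off-diagonal covariances = 1.37
total variance = 5.78 + 2 × 1.37 = 8.52
α = (k/(k−1))·(1 − ΣVar(i)/total variance) = (4/3)·(1 − 5.78/8.52) = 0.429

α = 0.429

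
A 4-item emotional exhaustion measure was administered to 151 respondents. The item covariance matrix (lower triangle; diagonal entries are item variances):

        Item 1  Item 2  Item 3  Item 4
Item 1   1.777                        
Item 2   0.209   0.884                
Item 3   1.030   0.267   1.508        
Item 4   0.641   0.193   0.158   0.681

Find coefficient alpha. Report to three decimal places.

Σσ²ᵢ = 1.777 + 0.884 + 1.508 + 0.681 = 4.850
Sum of off-diagonal covariances = 2.498
σ²_T = 4.850 + 2 × 2.498 = 9.846
α = (k/(k−1))·(1 − Σσ²ᵢ/σ²_T) = (4/3)·(1 − 4.850/9.846) = 0.677

α = 0.677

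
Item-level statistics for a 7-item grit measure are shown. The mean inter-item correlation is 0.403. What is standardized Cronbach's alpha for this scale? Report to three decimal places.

Standardized α = k·r̄ / (1 + (k−1)·r̄) = 7 × 0.403 / (1 + 6 × 0.403)
  = 2.8210 / 3.4180 = 0.825

α = 0.825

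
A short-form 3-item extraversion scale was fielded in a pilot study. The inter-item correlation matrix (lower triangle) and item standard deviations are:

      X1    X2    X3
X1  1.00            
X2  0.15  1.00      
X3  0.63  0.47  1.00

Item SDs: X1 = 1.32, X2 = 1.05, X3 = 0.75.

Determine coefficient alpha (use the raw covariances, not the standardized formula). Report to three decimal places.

coefficient alpha = 0.620

Σσ²ᵢ = 1.32² + 1.05² + 0.75² = 3.4074
Covariances σ_ij = r_ij · s_i · s_j:
  σ(X1,X2) = 0.15 × 1.32 × 1.05 = 0.2079
  σ(X1,X3) = 0.63 × 1.32 × 0.75 = 0.6237
  σ(X2,X3) = 0.47 × 1.05 × 0.75 = 0.3701
σ²_T = Σσ²ᵢ + 2·Σσ_ij = 3.4074 + 2 × 1.2017 = 5.8108
α = (3/2)·(1 − 3.4074/5.8108) = 0.620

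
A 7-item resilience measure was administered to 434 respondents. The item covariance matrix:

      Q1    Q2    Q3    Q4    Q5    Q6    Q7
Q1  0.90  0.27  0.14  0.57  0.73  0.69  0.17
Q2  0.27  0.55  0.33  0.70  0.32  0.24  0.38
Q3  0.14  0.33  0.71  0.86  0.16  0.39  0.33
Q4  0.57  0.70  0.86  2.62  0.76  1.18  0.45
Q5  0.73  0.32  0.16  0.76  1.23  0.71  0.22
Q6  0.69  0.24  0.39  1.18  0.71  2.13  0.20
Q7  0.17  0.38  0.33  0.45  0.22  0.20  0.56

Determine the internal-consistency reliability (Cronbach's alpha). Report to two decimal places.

Σσ²ᵢ = 0.90 + 0.55 + 0.71 + 2.62 + 1.23 + 2.13 + 0.56 = 8.70
Σ_{i<j} σ_ij = 9.80
total variance = 8.70 + 2 × 9.80 = 28.30
α = (k/(k−1))·(1 − Σσ²ᵢ/total variance) = (7/6)·(1 − 8.70/28.30) = 0.81

α = 0.81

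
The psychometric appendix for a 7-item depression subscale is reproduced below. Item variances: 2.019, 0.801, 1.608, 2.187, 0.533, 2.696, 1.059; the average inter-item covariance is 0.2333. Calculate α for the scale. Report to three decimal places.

α = 0.552

Σσᵢ² = 2.019 + 0.801 + 1.608 + 2.187 + 0.533 + 2.696 + 1.059 = 10.903
Sum of the 21 distinct covariances = 21 × 0.2333 = 4.8993
σ²_T = Σσᵢ² + 2·Σcov = 10.903 + 2 × 4.8993 = 20.7016
α = (7/6)·(1 − 10.903/20.7016) = 0.552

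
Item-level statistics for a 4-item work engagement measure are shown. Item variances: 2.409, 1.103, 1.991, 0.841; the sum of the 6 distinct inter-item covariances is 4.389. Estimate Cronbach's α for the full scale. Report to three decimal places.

Cronbach's α = 0.774

ΣVar(i) = 2.409 + 1.103 + 1.991 + 0.841 = 6.344
Sum of distinct covariances = 4.389
σ²_T = ΣVar(i) + 2·Σcov = 6.344 + 2 × 4.389 = 15.122
α = (4/3)·(1 − 6.344/15.122) = 0.774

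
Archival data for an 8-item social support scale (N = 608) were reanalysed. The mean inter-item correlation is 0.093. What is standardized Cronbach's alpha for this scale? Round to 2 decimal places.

standardized Cronbach's alpha = 0.45

Standardized α = k·r̄ / (1 + (k−1)·r̄) = 8 × 0.093 / (1 + 7 × 0.093)
  = 0.7440 / 1.6510 = 0.45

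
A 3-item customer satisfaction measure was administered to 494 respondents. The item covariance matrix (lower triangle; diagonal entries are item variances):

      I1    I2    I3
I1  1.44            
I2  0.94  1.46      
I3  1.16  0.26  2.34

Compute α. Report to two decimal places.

ΣVar(i) = 1.44 + 1.46 + 2.34 = 5.24
Σ_{i<j} σ_ij = 2.36
σ²_T = 5.24 + 2 × 2.36 = 9.96
α = (k/(k−1))·(1 − ΣVar(i)/σ²_T) = (3/2)·(1 − 5.24/9.96) = 0.71

α = 0.71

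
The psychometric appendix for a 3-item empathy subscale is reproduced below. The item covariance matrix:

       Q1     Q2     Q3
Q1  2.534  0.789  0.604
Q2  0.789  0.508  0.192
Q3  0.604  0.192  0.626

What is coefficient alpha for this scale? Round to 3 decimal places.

coefficient alpha = 0.695

Σσ²ᵢ = 2.534 + 0.508 + 0.626 = 3.668
Sum of off-diagonal covariances = 1.585
σ²_total = 3.668 + 2 × 1.585 = 6.838
α = (k/(k−1))·(1 − Σσ²ᵢ/σ²_total) = (3/2)·(1 − 3.668/6.838) = 0.695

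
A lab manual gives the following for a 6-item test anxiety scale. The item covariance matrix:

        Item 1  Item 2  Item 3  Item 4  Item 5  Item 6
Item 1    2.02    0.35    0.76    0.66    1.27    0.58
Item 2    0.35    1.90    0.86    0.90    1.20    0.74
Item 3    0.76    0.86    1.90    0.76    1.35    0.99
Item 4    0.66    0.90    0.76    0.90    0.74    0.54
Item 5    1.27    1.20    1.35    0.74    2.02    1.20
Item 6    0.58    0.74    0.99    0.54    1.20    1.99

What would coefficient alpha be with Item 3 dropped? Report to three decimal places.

α = 0.812

Remaining items: Item 1, Item 2, Item 4, Item 5, Item 6 (k = 5).
Σσᵢ² = 2.02 + 1.90 + 0.90 + 2.02 + 1.99 = 8.83
Var(T) = 8.83 + 2 × 8.18 = 25.19
α (item deleted) = (5/4)·(1 − 8.83/25.19) = 0.812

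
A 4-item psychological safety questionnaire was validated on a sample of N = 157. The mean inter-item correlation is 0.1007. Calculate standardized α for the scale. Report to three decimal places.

standardized α = 0.309

Standardized α = k·r̄ / (1 + (k−1)·r̄) = 4 × 0.1007 / (1 + 3 × 0.1007)
  = 0.4028 / 1.3021 = 0.309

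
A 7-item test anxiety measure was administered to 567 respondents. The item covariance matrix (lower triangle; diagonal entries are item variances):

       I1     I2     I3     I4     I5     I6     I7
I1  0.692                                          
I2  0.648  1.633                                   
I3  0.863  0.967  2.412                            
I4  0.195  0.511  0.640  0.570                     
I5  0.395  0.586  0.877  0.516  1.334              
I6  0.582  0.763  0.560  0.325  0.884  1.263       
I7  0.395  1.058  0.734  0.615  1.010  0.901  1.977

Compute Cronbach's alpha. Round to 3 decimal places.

Cronbach's alpha = 0.863

sum of item variances = 0.692 + 1.633 + 2.412 + 0.570 + 1.334 + 1.263 + 1.977 = 9.881
Sum of the distinct covariances = 14.025
σ²_total = 9.881 + 2 × 14.025 = 37.931
α = (k/(k−1))·(1 − sum of item variances/σ²_total) = (7/6)·(1 − 9.881/37.931) = 0.863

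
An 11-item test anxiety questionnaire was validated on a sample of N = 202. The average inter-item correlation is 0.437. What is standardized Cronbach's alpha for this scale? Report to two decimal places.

Standardized α = k·r̄ / (1 + (k−1)·r̄) = 11 × 0.437 / (1 + 10 × 0.437)
  = 4.8070 / 5.3700 = 0.90

α = 0.90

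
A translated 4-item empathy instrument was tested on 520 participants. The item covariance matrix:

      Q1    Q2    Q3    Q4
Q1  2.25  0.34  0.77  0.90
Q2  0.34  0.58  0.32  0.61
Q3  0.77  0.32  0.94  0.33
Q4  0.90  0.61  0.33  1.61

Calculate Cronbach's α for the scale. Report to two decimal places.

sum of item variances = 2.25 + 0.58 + 0.94 + 1.61 = 5.38
Sum of off-diagonal covariances = 3.27
total variance = 5.38 + 2 × 3.27 = 11.92
α = (k/(k−1))·(1 − sum of item variances/total variance) = (4/3)·(1 − 5.38/11.92) = 0.73

α = 0.73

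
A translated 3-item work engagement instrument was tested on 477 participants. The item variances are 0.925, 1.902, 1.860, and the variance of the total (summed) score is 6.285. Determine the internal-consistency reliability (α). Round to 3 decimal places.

α = 0.381

Σσᵢ² = 0.925 + 1.902 + 1.860 = 4.687
α = (k/(k−1))·(1 − Σσᵢ²/σ²_T) = (3/2)·(1 − 4.687/6.285) = 0.381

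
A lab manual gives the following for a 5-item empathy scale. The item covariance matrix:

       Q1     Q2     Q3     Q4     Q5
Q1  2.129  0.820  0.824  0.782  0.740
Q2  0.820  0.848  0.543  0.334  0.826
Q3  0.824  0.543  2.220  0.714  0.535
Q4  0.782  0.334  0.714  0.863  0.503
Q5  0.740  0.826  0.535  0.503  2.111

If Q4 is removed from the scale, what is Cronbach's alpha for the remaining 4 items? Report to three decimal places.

α = 0.720

Remaining items: Q1, Q2, Q3, Q5 (k = 4).
sum of item variances = 2.129 + 0.848 + 2.220 + 2.111 = 7.308
total variance = 7.308 + 2 × 4.288 = 15.884
α (item deleted) = (4/3)·(1 − 7.308/15.884) = 0.720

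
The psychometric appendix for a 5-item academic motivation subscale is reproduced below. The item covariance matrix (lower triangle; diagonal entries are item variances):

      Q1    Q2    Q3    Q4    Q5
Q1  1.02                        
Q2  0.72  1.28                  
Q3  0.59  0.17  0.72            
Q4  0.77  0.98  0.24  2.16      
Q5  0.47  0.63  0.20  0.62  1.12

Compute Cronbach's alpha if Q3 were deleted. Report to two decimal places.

Remaining items: Q1, Q2, Q4, Q5 (k = 4).
Σσ²ᵢ = 1.02 + 1.28 + 2.16 + 1.12 = 5.58
total variance = 5.58 + 2 × 4.19 = 13.96
α (item deleted) = (4/3)·(1 − 5.58/13.96) = 0.80

α = 0.80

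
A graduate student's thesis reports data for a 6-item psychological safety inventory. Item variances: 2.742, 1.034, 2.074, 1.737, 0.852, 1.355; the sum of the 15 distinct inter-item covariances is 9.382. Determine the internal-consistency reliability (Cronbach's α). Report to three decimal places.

α = 0.788

Σσᵢ² = 2.742 + 1.034 + 2.074 + 1.737 + 0.852 + 1.355 = 9.794
Sum of distinct covariances = 9.382
σ²_T = Σσᵢ² + 2·Σcov = 9.794 + 2 × 9.382 = 28.558
α = (6/5)·(1 − 9.794/28.558) = 0.788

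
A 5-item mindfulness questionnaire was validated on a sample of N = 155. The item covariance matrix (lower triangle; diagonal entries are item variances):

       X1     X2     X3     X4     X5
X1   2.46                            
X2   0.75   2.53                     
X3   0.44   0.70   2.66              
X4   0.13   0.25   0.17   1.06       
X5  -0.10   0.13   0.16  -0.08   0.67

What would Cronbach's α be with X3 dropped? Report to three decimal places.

Remaining items: X1, X2, X4, X5 (k = 4).
Σσᵢ² = 2.46 + 2.53 + 1.06 + 0.67 = 6.72
total variance = 6.72 + 2 × 1.08 = 8.88
α (item deleted) = (4/3)·(1 − 6.72/8.88) = 0.324

α = 0.324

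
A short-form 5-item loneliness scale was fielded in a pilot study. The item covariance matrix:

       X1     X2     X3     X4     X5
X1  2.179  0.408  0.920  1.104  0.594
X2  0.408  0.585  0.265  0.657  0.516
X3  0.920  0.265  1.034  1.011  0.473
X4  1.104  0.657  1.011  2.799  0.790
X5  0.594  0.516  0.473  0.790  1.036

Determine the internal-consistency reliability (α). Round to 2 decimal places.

sum of item variances = 2.179 + 0.585 + 1.034 + 2.799 + 1.036 = 7.633
Sum of the distinct covariances = 6.738
Var(T) = 7.633 + 2 × 6.738 = 21.109
α = (k/(k−1))·(1 − sum of item variances/Var(T)) = (5/4)·(1 − 7.633/21.109) = 0.80

α = 0.80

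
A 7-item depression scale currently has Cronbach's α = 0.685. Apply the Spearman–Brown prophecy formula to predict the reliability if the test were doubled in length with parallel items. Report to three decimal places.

predicted reliability = 0.813

Length factor m = 2
α' = m·α / (1 + (m−1)·α)
   = 2 × 0.685 / (1 + (2 − 1) × 0.685)
   = 1.3700 / 1.6850 = 0.813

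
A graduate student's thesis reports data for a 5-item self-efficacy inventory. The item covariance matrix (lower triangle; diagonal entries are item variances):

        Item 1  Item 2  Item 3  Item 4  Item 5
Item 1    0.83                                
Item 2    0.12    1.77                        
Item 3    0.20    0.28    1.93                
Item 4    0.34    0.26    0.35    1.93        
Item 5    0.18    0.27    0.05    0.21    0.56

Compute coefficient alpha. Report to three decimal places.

coefficient alpha = 0.490

Σσᵢ² = 0.83 + 1.77 + 1.93 + 1.93 + 0.56 = 7.02
Σ_{i<j} σ_ij = 2.26
Var(T) = 7.02 + 2 × 2.26 = 11.54
α = (k/(k−1))·(1 − Σσᵢ²/Var(T)) = (5/4)·(1 − 7.02/11.54) = 0.490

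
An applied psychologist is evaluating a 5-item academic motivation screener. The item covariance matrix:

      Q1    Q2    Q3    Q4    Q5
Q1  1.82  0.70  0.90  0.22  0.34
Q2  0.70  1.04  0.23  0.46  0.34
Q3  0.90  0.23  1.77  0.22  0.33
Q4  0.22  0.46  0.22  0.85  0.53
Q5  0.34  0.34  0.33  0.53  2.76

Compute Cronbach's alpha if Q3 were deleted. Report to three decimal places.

Remaining items: Q1, Q2, Q4, Q5 (k = 4).
Σσ²ᵢ = 1.82 + 1.04 + 0.85 + 2.76 = 6.47
σ²_T = 6.47 + 2 × 2.59 = 11.65
α (item deleted) = (4/3)·(1 − 6.47/11.65) = 0.593

Cronbach's alpha = 0.593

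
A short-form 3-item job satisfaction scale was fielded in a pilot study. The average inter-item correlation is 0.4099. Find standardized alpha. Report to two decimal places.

standardized alpha = 0.68

Standardized α = k·r̄ / (1 + (k−1)·r̄) = 3 × 0.4099 / (1 + 2 × 0.4099)
  = 1.2297 / 1.8198 = 0.68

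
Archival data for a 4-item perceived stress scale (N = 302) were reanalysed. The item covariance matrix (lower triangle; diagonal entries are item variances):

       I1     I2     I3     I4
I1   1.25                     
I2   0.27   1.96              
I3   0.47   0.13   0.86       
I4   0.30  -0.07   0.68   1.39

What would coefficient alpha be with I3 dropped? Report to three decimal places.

Remaining items: I1, I2, I4 (k = 3).
Σσ²ᵢ = 1.25 + 1.96 + 1.39 = 4.60
σ²_total = 4.60 + 2 × 0.50 = 5.60
α (item deleted) = (3/2)·(1 − 4.60/5.60) = 0.268

α = 0.268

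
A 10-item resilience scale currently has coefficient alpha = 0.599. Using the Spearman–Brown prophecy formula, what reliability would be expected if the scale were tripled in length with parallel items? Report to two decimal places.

predicted reliability = 0.82

Length factor m = 3
α' = m·α / (1 + (m−1)·α)
   = 3 × 0.599 / (1 + (3 − 1) × 0.599)
   = 1.7970 / 2.1980 = 0.82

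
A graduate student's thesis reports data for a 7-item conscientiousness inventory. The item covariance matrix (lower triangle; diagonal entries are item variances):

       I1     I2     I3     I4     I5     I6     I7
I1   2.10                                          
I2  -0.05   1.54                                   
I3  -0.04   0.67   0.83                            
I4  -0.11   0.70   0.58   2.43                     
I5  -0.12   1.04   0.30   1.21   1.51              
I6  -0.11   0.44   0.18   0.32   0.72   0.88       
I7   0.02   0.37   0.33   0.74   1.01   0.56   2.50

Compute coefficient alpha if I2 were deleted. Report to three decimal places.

α = 0.626

Remaining items: I1, I3, I4, I5, I6, I7 (k = 6).
Σσᵢ² = 2.10 + 0.83 + 2.43 + 1.51 + 0.88 + 2.50 = 10.25
total variance = 10.25 + 2 × 5.59 = 21.43
α (item deleted) = (6/5)·(1 − 10.25/21.43) = 0.626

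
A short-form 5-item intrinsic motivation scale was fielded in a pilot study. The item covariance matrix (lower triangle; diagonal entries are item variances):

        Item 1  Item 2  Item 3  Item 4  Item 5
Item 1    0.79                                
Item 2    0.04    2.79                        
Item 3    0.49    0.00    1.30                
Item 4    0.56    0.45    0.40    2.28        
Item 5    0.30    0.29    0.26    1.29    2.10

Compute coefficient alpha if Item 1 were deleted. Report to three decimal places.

Remaining items: Item 2, Item 3, Item 4, Item 5 (k = 4).
ΣVar(i) = 2.79 + 1.30 + 2.28 + 2.10 = 8.47
Var(T) = 8.47 + 2 × 2.69 = 13.85
α (item deleted) = (4/3)·(1 − 8.47/13.85) = 0.518

coefficient alpha = 0.518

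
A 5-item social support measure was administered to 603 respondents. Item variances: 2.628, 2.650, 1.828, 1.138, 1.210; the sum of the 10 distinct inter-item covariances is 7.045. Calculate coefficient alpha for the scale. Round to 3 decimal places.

α = 0.748

Σσ²ᵢ = 2.628 + 2.650 + 1.828 + 1.138 + 1.210 = 9.454
Sum of distinct covariances = 7.045
total variance = Σσ²ᵢ + 2·Σcov = 9.454 + 2 × 7.045 = 23.544
α = (5/4)·(1 − 9.454/23.544) = 0.748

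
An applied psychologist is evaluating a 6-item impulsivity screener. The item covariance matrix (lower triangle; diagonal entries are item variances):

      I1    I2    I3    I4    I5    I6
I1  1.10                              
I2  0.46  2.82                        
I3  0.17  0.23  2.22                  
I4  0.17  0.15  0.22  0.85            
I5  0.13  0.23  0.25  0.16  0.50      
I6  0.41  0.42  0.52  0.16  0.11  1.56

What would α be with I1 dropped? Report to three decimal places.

α = 0.477

Remaining items: I2, I3, I4, I5, I6 (k = 5).
sum of item variances = 2.82 + 2.22 + 0.85 + 0.50 + 1.56 = 7.95
total variance = 7.95 + 2 × 2.45 = 12.85
α (item deleted) = (5/4)·(1 − 7.95/12.85) = 0.477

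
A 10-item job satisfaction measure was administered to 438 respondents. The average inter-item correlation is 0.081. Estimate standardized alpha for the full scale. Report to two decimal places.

α = 0.47

Standardized α = k·r̄ / (1 + (k−1)·r̄) = 10 × 0.081 / (1 + 9 × 0.081)
  = 0.8100 / 1.7290 = 0.47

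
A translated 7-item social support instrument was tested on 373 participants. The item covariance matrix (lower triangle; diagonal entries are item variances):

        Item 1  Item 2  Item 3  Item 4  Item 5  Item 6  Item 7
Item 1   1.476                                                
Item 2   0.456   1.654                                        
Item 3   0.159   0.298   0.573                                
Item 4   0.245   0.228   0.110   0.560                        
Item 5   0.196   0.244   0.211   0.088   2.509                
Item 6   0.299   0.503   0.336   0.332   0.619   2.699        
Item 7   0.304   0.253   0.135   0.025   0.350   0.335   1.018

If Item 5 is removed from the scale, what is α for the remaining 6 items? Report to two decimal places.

Remaining items: Item 1, Item 2, Item 3, Item 4, Item 6, Item 7 (k = 6).
Σσ²ᵢ = 1.476 + 1.654 + 0.573 + 0.560 + 2.699 + 1.018 = 7.980
Var(T) = 7.980 + 2 × 4.018 = 16.016
α (item deleted) = (6/5)·(1 − 7.980/16.016) = 0.60

α = 0.60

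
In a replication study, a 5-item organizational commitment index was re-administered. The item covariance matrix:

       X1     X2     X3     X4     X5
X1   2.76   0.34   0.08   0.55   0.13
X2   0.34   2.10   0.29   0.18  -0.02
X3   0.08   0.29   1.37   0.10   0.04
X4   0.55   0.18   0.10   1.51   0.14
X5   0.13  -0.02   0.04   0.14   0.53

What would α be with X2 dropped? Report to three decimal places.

α = 0.336

Remaining items: X1, X3, X4, X5 (k = 4).
ΣVar(i) = 2.76 + 1.37 + 1.51 + 0.53 = 6.17
total variance = 6.17 + 2 × 1.04 = 8.25
α (item deleted) = (4/3)·(1 − 6.17/8.25) = 0.336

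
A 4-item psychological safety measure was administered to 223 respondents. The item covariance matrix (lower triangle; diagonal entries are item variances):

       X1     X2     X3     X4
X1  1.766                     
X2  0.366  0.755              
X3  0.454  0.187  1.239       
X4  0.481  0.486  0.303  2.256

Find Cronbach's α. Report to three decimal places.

Cronbach's α = 0.574

sum of item variances = 1.766 + 0.755 + 1.239 + 2.256 = 6.016
Σ_{i<j} σ_ij = 2.277
total variance = 6.016 + 2 × 2.277 = 10.570
α = (k/(k−1))·(1 − sum of item variances/total variance) = (4/3)·(1 − 6.016/10.570) = 0.574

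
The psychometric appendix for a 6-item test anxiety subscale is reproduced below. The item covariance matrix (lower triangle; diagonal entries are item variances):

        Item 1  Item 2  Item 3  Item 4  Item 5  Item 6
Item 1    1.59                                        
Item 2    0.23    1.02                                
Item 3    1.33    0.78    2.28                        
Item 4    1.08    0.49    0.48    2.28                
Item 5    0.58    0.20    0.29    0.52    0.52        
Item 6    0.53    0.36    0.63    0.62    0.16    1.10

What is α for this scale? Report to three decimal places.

α = 0.784

Σσᵢ² = 1.59 + 1.02 + 2.28 + 2.28 + 0.52 + 1.10 = 8.79
Sum of off-diagonal covariances = 8.28
σ²_T = 8.79 + 2 × 8.28 = 25.35
α = (k/(k−1))·(1 − Σσᵢ²/σ²_T) = (6/5)·(1 − 8.79/25.35) = 0.784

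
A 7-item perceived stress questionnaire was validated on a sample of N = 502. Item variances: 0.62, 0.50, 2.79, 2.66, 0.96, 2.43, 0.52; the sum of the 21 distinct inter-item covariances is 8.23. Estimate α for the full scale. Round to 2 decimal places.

Σσᵢ² = 0.62 + 0.50 + 2.79 + 2.66 + 0.96 + 2.43 + 0.52 = 10.48
Sum of distinct covariances = 8.23
Var(T) = Σσᵢ² + 2·Σcov = 10.48 + 2 × 8.23 = 26.94
α = (7/6)·(1 − 10.48/26.94) = 0.71

α = 0.71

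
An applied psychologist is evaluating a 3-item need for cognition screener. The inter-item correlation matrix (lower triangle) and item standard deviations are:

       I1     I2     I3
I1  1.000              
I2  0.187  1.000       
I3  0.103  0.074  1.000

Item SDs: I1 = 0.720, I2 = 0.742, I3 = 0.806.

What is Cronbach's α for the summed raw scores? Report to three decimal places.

Cronbach's α = 0.288

Σσ²ᵢ = 0.720² + 0.742² + 0.806² = 1.7186
Covariances σ_ij = r_ij · s_i · s_j:
  σ(I1,I2) = 0.187 × 0.720 × 0.742 = 0.0999
  σ(I1,I3) = 0.103 × 0.720 × 0.806 = 0.0598
  σ(I2,I3) = 0.074 × 0.742 × 0.806 = 0.0443
σ²_T = Σσ²ᵢ + 2·Σσ_ij = 1.7186 + 2 × 0.2040 = 2.1266
α = (3/2)·(1 − 1.7186/2.1266) = 0.288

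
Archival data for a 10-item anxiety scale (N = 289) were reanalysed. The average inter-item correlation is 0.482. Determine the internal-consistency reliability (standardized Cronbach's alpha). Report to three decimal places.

α = 0.903

Standardized α = k·r̄ / (1 + (k−1)·r̄) = 10 × 0.482 / (1 + 9 × 0.482)
  = 4.8200 / 5.3380 = 0.903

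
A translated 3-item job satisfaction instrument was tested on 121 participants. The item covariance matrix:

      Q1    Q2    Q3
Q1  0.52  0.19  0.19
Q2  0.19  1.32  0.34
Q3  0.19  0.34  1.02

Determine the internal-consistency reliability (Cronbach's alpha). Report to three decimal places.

Σσ²ᵢ = 0.52 + 1.32 + 1.02 = 2.86
Sum of off-diagonal covariances = 0.72
σ²_T = 2.86 + 2 × 0.72 = 4.30
α = (k/(k−1))·(1 − Σσ²ᵢ/σ²_T) = (3/2)·(1 − 2.86/4.30) = 0.502

Cronbach's alpha = 0.502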